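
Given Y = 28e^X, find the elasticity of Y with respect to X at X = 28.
Elasticity = 28

Elasticity = (dY/dX) · (X/Y)

dY/dX = 28·e^X
At X = 28: dY/dX = 28·e^28, Y = 28·e^28

Elasticity = (28·e^28) · (28 / (28·e^28)) = 28

Interpretation: for a small percentage change in X, the percentage change in Y is approximately 28.00 times as large.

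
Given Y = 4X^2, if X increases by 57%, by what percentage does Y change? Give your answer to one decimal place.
146.5%

For Y = 4X^2:
If X → X(1 + 0.57)
Then Y → Y · (1 + 0.57)^2
     = Y · 2.4649

Percentage change = ((1 + 0.57)^2 − 1) × 100% ≈ 146.5%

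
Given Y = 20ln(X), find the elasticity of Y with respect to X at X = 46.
Elasticity = 1/ln(46) ≈ 0.2612

Elasticity = (dY/dX) · (X/Y)

dY/dX = 20/X
At X = 46: dY/dX = 10/23, Y = 20·ln(46)

Elasticity = (10/23) · (46 / (20·ln(46))) = 1/ln(46) ≈ 0.2612

Interpretation: for a small percentage change in X, the percentage change in Y is approximately 0.26 times as large.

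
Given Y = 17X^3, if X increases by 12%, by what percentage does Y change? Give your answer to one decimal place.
40.5%

For Y = 17X^3:
If X → X(1 + 0.12)
Then Y → Y · (1 + 0.12)^3
     ≈ Y · 1.4049

Percentage change = ((1 + 0.12)^3 − 1) × 100% ≈ 40.5%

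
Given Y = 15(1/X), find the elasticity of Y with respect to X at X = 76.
Elasticity = -1

Elasticity = (dY/dX) · (X/Y)

dY/dX = -15/X²
At X = 76: dY/dX = -15/5776, Y = 15/76

Elasticity = (-15/5776) · (76 / (15/76)) = -1

Interpretation: for a small percentage change in X, the percentage change in Y is approximately -1.00 times as large.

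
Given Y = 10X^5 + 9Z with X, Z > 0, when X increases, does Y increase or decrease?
Y increases

Taking the partial derivative:
∂Y/∂X = 50X^4

∂Y/∂X = 50X^4 > 0 (assuming positive values)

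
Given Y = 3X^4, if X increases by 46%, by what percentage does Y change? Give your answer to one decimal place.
354.4%

For Y = 3X^4:
If X → X(1 + 0.46)
Then Y → Y · (1 + 0.46)^4
     ≈ Y · 4.5437

Percentage change = ((1 + 0.46)^4 − 1) × 100% ≈ 354.4%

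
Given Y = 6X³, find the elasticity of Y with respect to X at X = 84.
Elasticity = 3

Elasticity = (dY/dX) · (X/Y)

dY/dX = 18·X²
At X = 84: dY/dX = 127008, Y = 3556224

Elasticity = 127008 · (84 / 3556224) = 3

Interpretation: for a small percentage change in X, the percentage change in Y is approximately 3.00 times as large.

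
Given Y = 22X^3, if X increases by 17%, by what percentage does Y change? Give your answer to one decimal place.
60.2%

For Y = 22X^3:
If X → X(1 + 0.17)
Then Y → Y · (1 + 0.17)^3
     ≈ Y · 1.6016

Percentage change = ((1 + 0.17)^3 − 1) × 100% ≈ 60.2%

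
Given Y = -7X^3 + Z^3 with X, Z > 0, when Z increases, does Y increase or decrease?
Y increases

Taking the partial derivative:
∂Y/∂Z = 3Z^2

∂Y/∂Z = 3Z^2 > 0 (assuming positive values)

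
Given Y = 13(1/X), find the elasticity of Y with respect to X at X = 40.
Elasticity = -1

Elasticity = (dY/dX) · (X/Y)

dY/dX = -13/X²
At X = 40: dY/dX = -13/1600, Y = 13/40

Elasticity = (-13/1600) · (40 / (13/40)) = -1

Interpretation: for a small percentage change in X, the percentage change in Y is approximately -1.00 times as large.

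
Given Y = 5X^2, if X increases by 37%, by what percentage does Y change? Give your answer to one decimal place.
87.7%

For Y = 5X^2:
If X → X(1 + 0.37)
Then Y → Y · (1 + 0.37)^2
     = Y · 1.8769

Percentage change = ((1 + 0.37)^2 − 1) × 100% ≈ 87.7%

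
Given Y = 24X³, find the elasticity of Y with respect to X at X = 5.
Elasticity = 3

Elasticity = (dY/dX) · (X/Y)

dY/dX = 72·X²
At X = 5: dY/dX = 1800, Y = 3000

Elasticity = 1800 · (5 / 3000) = 3

Interpretation: for a small percentage change in X, the percentage change in Y is approximately 3.00 times as large.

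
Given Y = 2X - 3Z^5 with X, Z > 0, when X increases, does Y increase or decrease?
Y increases

Taking the partial derivative:
∂Y/∂X = 2

∂Y/∂X = 2 > 0 (assuming positive values)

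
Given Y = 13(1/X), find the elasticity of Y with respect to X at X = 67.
Elasticity = -1

Elasticity = (dY/dX) · (X/Y)

dY/dX = -13/X²
At X = 67: dY/dX = -13/4489, Y = 13/67

Elasticity = (-13/4489) · (67 / (13/67)) = -1

Interpretation: for a small percentage change in X, the percentage change in Y is approximately -1.00 times as large.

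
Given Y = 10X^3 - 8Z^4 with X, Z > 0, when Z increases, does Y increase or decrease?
Y decreases

Taking the partial derivative:
∂Y/∂Z = -32Z^3

∂Y/∂Z = -32Z^3 < 0 (assuming positive values)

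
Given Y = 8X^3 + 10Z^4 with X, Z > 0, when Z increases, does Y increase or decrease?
Y increases

Taking the partial derivative:
∂Y/∂Z = 40Z^3

∂Y/∂Z = 40Z^3 > 0 (assuming positive values)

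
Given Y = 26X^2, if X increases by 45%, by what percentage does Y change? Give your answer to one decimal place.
110.3%

For Y = 26X^2:
If X → X(1 + 0.45)
Then Y → Y · (1 + 0.45)^2
     = Y · 2.1025

Percentage change = ((1 + 0.45)^2 − 1) × 100% ≈ 110.3%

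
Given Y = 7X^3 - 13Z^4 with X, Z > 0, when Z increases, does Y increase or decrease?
Y decreases

Taking the partial derivative:
∂Y/∂Z = -52Z^3

∂Y/∂Z = -52Z^3 < 0 (assuming positive values)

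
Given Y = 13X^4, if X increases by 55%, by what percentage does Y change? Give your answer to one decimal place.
477.2%

For Y = 13X^4:
If X → X(1 + 0.55)
Then Y → Y · (1 + 0.55)^4
     ≈ Y · 5.7720

Percentage change = ((1 + 0.55)^4 − 1) × 100% ≈ 477.2%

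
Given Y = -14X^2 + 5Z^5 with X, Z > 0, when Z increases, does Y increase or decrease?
Y increases

Taking the partial derivative:
∂Y/∂Z = 25Z^4

∂Y/∂Z = 25Z^4 > 0 (assuming positive values)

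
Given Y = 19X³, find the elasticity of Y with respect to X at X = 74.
Elasticity = 3

Elasticity = (dY/dX) · (X/Y)

dY/dX = 57·X²
At X = 74: dY/dX = 312132, Y = 7699256

Elasticity = 312132 · (74 / 7699256) = 3

Interpretation: for a small percentage change in X, the percentage change in Y is approximately 3.00 times as large.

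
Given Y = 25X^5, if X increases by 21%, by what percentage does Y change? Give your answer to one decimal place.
159.4%

For Y = 25X^5:
If X → X(1 + 0.21)
Then Y → Y · (1 + 0.21)^5
     ≈ Y · 2.5937

Percentage change = ((1 + 0.21)^5 − 1) × 100% ≈ 159.4%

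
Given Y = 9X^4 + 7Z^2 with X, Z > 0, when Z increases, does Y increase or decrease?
Y increases

Taking the partial derivative:
∂Y/∂Z = 14Z

∂Y/∂Z = 14Z > 0 (assuming positive values)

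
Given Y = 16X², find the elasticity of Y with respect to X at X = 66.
Elasticity = 2

Elasticity = (dY/dX) · (X/Y)

dY/dX = 32·X
At X = 66: dY/dX = 2112, Y = 69696

Elasticity = 2112 · (66 / 69696) = 2

Interpretation: for a small percentage change in X, the percentage change in Y is approximately 2.00 times as large.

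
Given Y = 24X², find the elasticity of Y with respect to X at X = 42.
Elasticity = 2

Elasticity = (dY/dX) · (X/Y)

dY/dX = 48·X
At X = 42: dY/dX = 2016, Y = 42336

Elasticity = 2016 · (42 / 42336) = 2

Interpretation: for a small percentage change in X, the percentage change in Y is approximately 2.00 times as large.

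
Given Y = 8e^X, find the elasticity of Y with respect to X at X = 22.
Elasticity = 22

Elasticity = (dY/dX) · (X/Y)

dY/dX = 8·e^X
At X = 22: dY/dX = 8·e^22, Y = 8·e^22

Elasticity = (8·e^22) · (22 / (8·e^22)) = 22

Interpretation: for a small percentage change in X, the percentage change in Y is approximately 22.00 times as large.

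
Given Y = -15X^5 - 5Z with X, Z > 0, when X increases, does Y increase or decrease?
Y decreases

Taking the partial derivative:
∂Y/∂X = -75X^4

∂Y/∂X = -75X^4 < 0 (assuming positive values)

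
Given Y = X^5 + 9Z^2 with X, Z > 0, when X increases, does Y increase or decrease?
Y increases

Taking the partial derivative:
∂Y/∂X = 5X^4

∂Y/∂X = 5X^4 > 0 (assuming positive values)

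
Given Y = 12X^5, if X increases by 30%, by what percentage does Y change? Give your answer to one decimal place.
271.3%

For Y = 12X^5:
If X → X(1 + 0.3)
Then Y → Y · (1 + 0.3)^5
     ≈ Y · 3.7129

Percentage change = ((1 + 0.3)^5 − 1) × 100% ≈ 271.3%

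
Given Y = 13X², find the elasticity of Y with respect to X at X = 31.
Elasticity = 2

Elasticity = (dY/dX) · (X/Y)

dY/dX = 26·X
At X = 31: dY/dX = 806, Y = 12493

Elasticity = 806 · (31 / 12493) = 2

Interpretation: for a small percentage change in X, the percentage change in Y is approximately 2.00 times as large.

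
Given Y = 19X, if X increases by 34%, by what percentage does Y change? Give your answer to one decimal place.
34.0%

For Y = 19X:
If X → X(1 + 0.34)
Then Y → Y · (1 + 0.34)^1
     = Y · 1.3400

Percentage change = ((1 + 0.34)^1 − 1) × 100% = 34.0%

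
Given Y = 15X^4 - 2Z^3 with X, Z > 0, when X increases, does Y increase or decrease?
Y increases

Taking the partial derivative:
∂Y/∂X = 60X^3

∂Y/∂X = 60X^3 > 0 (assuming positive values)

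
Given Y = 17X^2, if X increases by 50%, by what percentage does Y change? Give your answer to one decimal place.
125.0%

For Y = 17X^2:
If X → X(1 + 0.5)
Then Y → Y · (1 + 0.5)^2
     = Y · 2.2500

Percentage change = ((1 + 0.5)^2 − 1) × 100% = 125.0%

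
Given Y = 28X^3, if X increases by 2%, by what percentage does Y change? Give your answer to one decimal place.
6.1%

For Y = 28X^3:
If X → X(1 + 0.02)
Then Y → Y · (1 + 0.02)^3
     ≈ Y · 1.0612

Percentage change = ((1 + 0.02)^3 − 1) × 100% ≈ 6.1%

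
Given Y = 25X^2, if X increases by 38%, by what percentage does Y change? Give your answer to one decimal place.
90.4%

For Y = 25X^2:
If X → X(1 + 0.38)
Then Y → Y · (1 + 0.38)^2
     = Y · 1.9044

Percentage change = ((1 + 0.38)^2 − 1) × 100% ≈ 90.4%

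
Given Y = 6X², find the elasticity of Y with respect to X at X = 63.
Elasticity = 2

Elasticity = (dY/dX) · (X/Y)

dY/dX = 12·X
At X = 63: dY/dX = 756, Y = 23814

Elasticity = 756 · (63 / 23814) = 2

Interpretation: for a small percentage change in X, the percentage change in Y is approximately 2.00 times as large.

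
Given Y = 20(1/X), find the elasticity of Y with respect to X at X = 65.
Elasticity = -1

Elasticity = (dY/dX) · (X/Y)

dY/dX = -20/X²
At X = 65: dY/dX = -4/845, Y = 4/13

Elasticity = (-4/845) · (65 / (4/13)) = -1

Interpretation: for a small percentage change in X, the percentage change in Y is approximately -1.00 times as large.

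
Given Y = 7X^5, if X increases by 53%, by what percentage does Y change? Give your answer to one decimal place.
738.4%

For Y = 7X^5:
If X → X(1 + 0.53)
Then Y → Y · (1 + 0.53)^5
     ≈ Y · 8.3841

Percentage change = ((1 + 0.53)^5 − 1) × 100% ≈ 738.4%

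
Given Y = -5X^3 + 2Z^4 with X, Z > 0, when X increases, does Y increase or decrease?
Y decreases

Taking the partial derivative:
∂Y/∂X = -15X^2

∂Y/∂X = -15X^2 < 0 (assuming positive values)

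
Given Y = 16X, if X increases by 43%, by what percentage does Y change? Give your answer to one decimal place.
43.0%

For Y = 16X:
If X → X(1 + 0.43)
Then Y → Y · (1 + 0.43)^1
     = Y · 1.4300

Percentage change = ((1 + 0.43)^1 − 1) × 100% = 43.0%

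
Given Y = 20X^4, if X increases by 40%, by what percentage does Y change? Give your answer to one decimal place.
284.2%

For Y = 20X^4:
If X → X(1 + 0.4)
Then Y → Y · (1 + 0.4)^4
     = Y · 3.8416

Percentage change = ((1 + 0.4)^4 − 1) × 100% ≈ 284.2%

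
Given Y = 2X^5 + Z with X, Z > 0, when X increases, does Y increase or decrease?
Y increases

Taking the partial derivative:
∂Y/∂X = 10X^4

∂Y/∂X = 10X^4 > 0 (assuming positive values)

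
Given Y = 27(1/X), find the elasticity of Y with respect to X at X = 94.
Elasticity = -1

Elasticity = (dY/dX) · (X/Y)

dY/dX = -27/X²
At X = 94: dY/dX = -27/8836, Y = 27/94

Elasticity = (-27/8836) · (94 / (27/94)) = -1

Interpretation: for a small percentage change in X, the percentage change in Y is approximately -1.00 times as large.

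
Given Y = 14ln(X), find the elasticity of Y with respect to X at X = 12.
Elasticity = 1/ln(12) ≈ 0.4024

Elasticity = (dY/dX) · (X/Y)

dY/dX = 14/X
At X = 12: dY/dX = 7/6, Y = 14·ln(12)

Elasticity = (7/6) · (12 / (14·ln(12))) = 1/ln(12) ≈ 0.4024

Interpretation: for a small percentage change in X, the percentage change in Y is approximately 0.40 times as large.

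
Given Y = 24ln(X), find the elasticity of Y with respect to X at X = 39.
Elasticity = 1/ln(39) ≈ 0.2730

Elasticity = (dY/dX) · (X/Y)

dY/dX = 24/X
At X = 39: dY/dX = 8/13, Y = 24·ln(39)

Elasticity = (8/13) · (39 / (24·ln(39))) = 1/ln(39) ≈ 0.2730

Interpretation: for a small percentage change in X, the percentage change in Y is approximately 0.27 times as large.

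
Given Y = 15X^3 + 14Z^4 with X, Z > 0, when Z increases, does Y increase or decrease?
Y increases

Taking the partial derivative:
∂Y/∂Z = 56Z^3

∂Y/∂Z = 56Z^3 > 0 (assuming positive values)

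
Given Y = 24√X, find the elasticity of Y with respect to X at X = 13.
Elasticity = 1/2

Elasticity = (dY/dX) · (X/Y)

dY/dX = 12/√X
At X = 13: dY/dX = 12·√13/13, Y = 24·√13

Elasticity = (12·√13/13) · (13 / (24·√13)) = 1/2

Interpretation: for a small percentage change in X, the percentage change in Y is approximately 0.50 times as large.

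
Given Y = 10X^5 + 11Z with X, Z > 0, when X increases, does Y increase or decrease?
Y increases

Taking the partial derivative:
∂Y/∂X = 50X^4

∂Y/∂X = 50X^4 > 0 (assuming positive values)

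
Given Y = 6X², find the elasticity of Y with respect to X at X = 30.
Elasticity = 2

Elasticity = (dY/dX) · (X/Y)

dY/dX = 12·X
At X = 30: dY/dX = 360, Y = 5400

Elasticity = 360 · (30 / 5400) = 2

Interpretation: for a small percentage change in X, the percentage change in Y is approximately 2.00 times as large.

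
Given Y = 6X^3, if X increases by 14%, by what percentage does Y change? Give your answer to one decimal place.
48.2%

For Y = 6X^3:
If X → X(1 + 0.14)
Then Y → Y · (1 + 0.14)^3
     ≈ Y · 1.4815

Percentage change = ((1 + 0.14)^3 − 1) × 100% ≈ 48.2%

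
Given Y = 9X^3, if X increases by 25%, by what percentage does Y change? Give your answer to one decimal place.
95.3%

For Y = 9X^3:
If X → X(1 + 0.25)
Then Y → Y · (1 + 0.25)^3
     ≈ Y · 1.9531

Percentage change = ((1 + 0.25)^3 − 1) × 100% ≈ 95.3%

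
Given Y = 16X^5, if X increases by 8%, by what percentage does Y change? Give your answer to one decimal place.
46.9%

For Y = 16X^5:
If X → X(1 + 0.08)
Then Y → Y · (1 + 0.08)^5
     ≈ Y · 1.4693

Percentage change = ((1 + 0.08)^5 − 1) × 100% ≈ 46.9%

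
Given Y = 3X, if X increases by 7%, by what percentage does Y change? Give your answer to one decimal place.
7.0%

For Y = 3X:
If X → X(1 + 0.07)
Then Y → Y · (1 + 0.07)^1
     = Y · 1.0700

Percentage change = ((1 + 0.07)^1 − 1) × 100% = 7.0%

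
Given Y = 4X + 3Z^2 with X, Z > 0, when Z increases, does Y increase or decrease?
Y increases

Taking the partial derivative:
∂Y/∂Z = 6Z

∂Y/∂Z = 6Z > 0 (assuming positive values)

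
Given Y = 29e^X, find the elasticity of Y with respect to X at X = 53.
Elasticity = 53

Elasticity = (dY/dX) · (X/Y)

dY/dX = 29·e^X
At X = 53: dY/dX = 29·e^53, Y = 29·e^53

Elasticity = (29·e^53) · (53 / (29·e^53)) = 53

Interpretation: for a small percentage change in X, the percentage change in Y is approximately 53.00 times as large.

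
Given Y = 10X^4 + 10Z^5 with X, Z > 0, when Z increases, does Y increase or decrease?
Y increases

Taking the partial derivative:
∂Y/∂Z = 50Z^4

∂Y/∂Z = 50Z^4 > 0 (assuming positive values)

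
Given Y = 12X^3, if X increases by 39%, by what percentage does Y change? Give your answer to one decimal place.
168.6%

For Y = 12X^3:
If X → X(1 + 0.39)
Then Y → Y · (1 + 0.39)^3
     ≈ Y · 2.6856

Percentage change = ((1 + 0.39)^3 − 1) × 100% ≈ 168.6%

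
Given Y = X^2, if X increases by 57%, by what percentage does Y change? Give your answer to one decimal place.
146.5%

For Y = X^2:
If X → X(1 + 0.57)
Then Y → Y · (1 + 0.57)^2
     = Y · 2.4649

Percentage change = ((1 + 0.57)^2 − 1) × 100% ≈ 146.5%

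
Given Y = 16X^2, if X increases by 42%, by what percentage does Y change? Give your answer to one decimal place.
101.6%

For Y = 16X^2:
If X → X(1 + 0.42)
Then Y → Y · (1 + 0.42)^2
     = Y · 2.0164

Percentage change = ((1 + 0.42)^2 − 1) × 100% ≈ 101.6%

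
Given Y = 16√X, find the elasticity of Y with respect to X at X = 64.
Elasticity = 1/2

Elasticity = (dY/dX) · (X/Y)

dY/dX = 8/√X
At X = 64: dY/dX = 1, Y = 128

Elasticity = 1 · (64 / 128) = 1/2

Interpretation: for a small percentage change in X, the percentage change in Y is approximately 0.50 times as large.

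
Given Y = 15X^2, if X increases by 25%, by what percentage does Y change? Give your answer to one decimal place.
56.3%

For Y = 15X^2:
If X → X(1 + 0.25)
Then Y → Y · (1 + 0.25)^2
     = Y · 1.5625

Percentage change = ((1 + 0.25)^2 − 1) × 100% ≈ 56.3%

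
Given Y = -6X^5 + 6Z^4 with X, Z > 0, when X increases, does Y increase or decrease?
Y decreases

Taking the partial derivative:
∂Y/∂X = -30X^4

∂Y/∂X = -30X^4 < 0 (assuming positive values)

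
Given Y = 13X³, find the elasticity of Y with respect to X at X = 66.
Elasticity = 3

Elasticity = (dY/dX) · (X/Y)

dY/dX = 39·X²
At X = 66: dY/dX = 169884, Y = 3737448

Elasticity = 169884 · (66 / 3737448) = 3

Interpretation: for a small percentage change in X, the percentage change in Y is approximately 3.00 times as large.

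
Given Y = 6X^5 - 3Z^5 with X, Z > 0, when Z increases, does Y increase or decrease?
Y decreases

Taking the partial derivative:
∂Y/∂Z = -15Z^4

∂Y/∂Z = -15Z^4 < 0 (assuming positive values)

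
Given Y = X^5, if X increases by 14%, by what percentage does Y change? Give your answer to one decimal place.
92.5%

For Y = X^5:
If X → X(1 + 0.14)
Then Y → Y · (1 + 0.14)^5
     ≈ Y · 1.9254

Percentage change = ((1 + 0.14)^5 − 1) × 100% ≈ 92.5%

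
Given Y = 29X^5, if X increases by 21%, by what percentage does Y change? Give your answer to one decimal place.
159.4%

For Y = 29X^5:
If X → X(1 + 0.21)
Then Y → Y · (1 + 0.21)^5
     ≈ Y · 2.5937

Percentage change = ((1 + 0.21)^5 − 1) × 100% ≈ 159.4%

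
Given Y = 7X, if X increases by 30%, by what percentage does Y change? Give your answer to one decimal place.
30.0%

For Y = 7X:
If X → X(1 + 0.3)
Then Y → Y · (1 + 0.3)^1
     = Y · 1.3000

Percentage change = ((1 + 0.3)^1 − 1) × 100% = 30.0%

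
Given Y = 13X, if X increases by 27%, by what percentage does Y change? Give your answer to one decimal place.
27.0%

For Y = 13X:
If X → X(1 + 0.27)
Then Y → Y · (1 + 0.27)^1
     = Y · 1.2700

Percentage change = ((1 + 0.27)^1 − 1) × 100% = 27.0%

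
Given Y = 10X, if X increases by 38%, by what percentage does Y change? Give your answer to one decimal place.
38.0%

For Y = 10X:
If X → X(1 + 0.38)
Then Y → Y · (1 + 0.38)^1
     = Y · 1.3800

Percentage change = ((1 + 0.38)^1 − 1) × 100% = 38.0%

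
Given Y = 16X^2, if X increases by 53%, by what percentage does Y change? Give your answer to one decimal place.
134.1%

For Y = 16X^2:
If X → X(1 + 0.53)
Then Y → Y · (1 + 0.53)^2
     = Y · 2.3409

Percentage change = ((1 + 0.53)^2 − 1) × 100% ≈ 134.1%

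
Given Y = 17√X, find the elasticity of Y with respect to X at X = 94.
Elasticity = 1/2

Elasticity = (dY/dX) · (X/Y)

dY/dX = 17/(2·√X)
At X = 94: dY/dX = 17·√94/188, Y = 17·√94

Elasticity = (17·√94/188) · (94 / (17·√94)) = 1/2

Interpretation: for a small percentage change in X, the percentage change in Y is approximately 0.50 times as large.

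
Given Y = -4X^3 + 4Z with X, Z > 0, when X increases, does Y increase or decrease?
Y decreases

Taking the partial derivative:
∂Y/∂X = -12X^2

∂Y/∂X = -12X^2 < 0 (assuming positive values)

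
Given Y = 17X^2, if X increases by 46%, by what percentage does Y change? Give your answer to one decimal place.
113.2%

For Y = 17X^2:
If X → X(1 + 0.46)
Then Y → Y · (1 + 0.46)^2
     = Y · 2.1316

Percentage change = ((1 + 0.46)^2 − 1) × 100% ≈ 113.2%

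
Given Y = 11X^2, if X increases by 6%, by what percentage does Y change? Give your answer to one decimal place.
12.4%

For Y = 11X^2:
If X → X(1 + 0.06)
Then Y → Y · (1 + 0.06)^2
     = Y · 1.1236

Percentage change = ((1 + 0.06)^2 − 1) × 100% ≈ 12.4%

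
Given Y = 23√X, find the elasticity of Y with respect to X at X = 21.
Elasticity = 1/2

Elasticity = (dY/dX) · (X/Y)

dY/dX = 23/(2·√X)
At X = 21: dY/dX = 23·√21/42, Y = 23·√21

Elasticity = (23·√21/42) · (21 / (23·√21)) = 1/2

Interpretation: for a small percentage change in X, the percentage change in Y is approximately 0.50 times as large.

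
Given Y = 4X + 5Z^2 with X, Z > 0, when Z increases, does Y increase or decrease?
Y increases

Taking the partial derivative:
∂Y/∂Z = 10Z

∂Y/∂Z = 10Z > 0 (assuming positive values)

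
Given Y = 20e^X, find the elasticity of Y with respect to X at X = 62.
Elasticity = 62

Elasticity = (dY/dX) · (X/Y)

dY/dX = 20·e^X
At X = 62: dY/dX = 20·e^62, Y = 20·e^62

Elasticity = (20·e^62) · (62 / (20·e^62)) = 62

Interpretation: for a small percentage change in X, the percentage change in Y is approximately 62.00 times as large.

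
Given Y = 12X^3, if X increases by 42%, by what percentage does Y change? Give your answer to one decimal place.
186.3%

For Y = 12X^3:
If X → X(1 + 0.42)
Then Y → Y · (1 + 0.42)^3
     ≈ Y · 2.8633

Percentage change = ((1 + 0.42)^3 − 1) × 100% ≈ 186.3%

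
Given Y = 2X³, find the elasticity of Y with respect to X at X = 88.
Elasticity = 3

Elasticity = (dY/dX) · (X/Y)

dY/dX = 6·X²
At X = 88: dY/dX = 46464, Y = 1362944

Elasticity = 46464 · (88 / 1362944) = 3

Interpretation: for a small percentage change in X, the percentage change in Y is approximately 3.00 times as large.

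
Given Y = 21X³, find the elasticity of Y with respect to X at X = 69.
Elasticity = 3

Elasticity = (dY/dX) · (X/Y)

dY/dX = 63·X²
At X = 69: dY/dX = 299943, Y = 6898689

Elasticity = 299943 · (69 / 6898689) = 3

Interpretation: for a small percentage change in X, the percentage change in Y is approximately 3.00 times as large.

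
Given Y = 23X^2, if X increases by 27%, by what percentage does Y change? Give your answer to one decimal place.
61.3%

For Y = 23X^2:
If X → X(1 + 0.27)
Then Y → Y · (1 + 0.27)^2
     = Y · 1.6129

Percentage change = ((1 + 0.27)^2 − 1) × 100% ≈ 61.3%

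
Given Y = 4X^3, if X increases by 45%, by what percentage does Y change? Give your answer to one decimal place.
204.9%

For Y = 4X^3:
If X → X(1 + 0.45)
Then Y → Y · (1 + 0.45)^3
     ≈ Y · 3.0486

Percentage change = ((1 + 0.45)^3 − 1) × 100% ≈ 204.9%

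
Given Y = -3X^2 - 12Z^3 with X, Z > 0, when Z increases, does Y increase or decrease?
Y decreases

Taking the partial derivative:
∂Y/∂Z = -36Z^2

∂Y/∂Z = -36Z^2 < 0 (assuming positive values)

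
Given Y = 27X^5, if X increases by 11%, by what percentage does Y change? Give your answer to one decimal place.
68.5%

For Y = 27X^5:
If X → X(1 + 0.11)
Then Y → Y · (1 + 0.11)^5
     ≈ Y · 1.6851

Percentage change = ((1 + 0.11)^5 − 1) × 100% ≈ 68.5%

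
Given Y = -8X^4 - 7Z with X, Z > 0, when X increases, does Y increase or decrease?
Y decreases

Taking the partial derivative:
∂Y/∂X = -32X^3

∂Y/∂X = -32X^3 < 0 (assuming positive values)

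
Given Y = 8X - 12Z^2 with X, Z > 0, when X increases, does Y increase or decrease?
Y increases

Taking the partial derivative:
∂Y/∂X = 8

∂Y/∂X = 8 > 0 (assuming positive values)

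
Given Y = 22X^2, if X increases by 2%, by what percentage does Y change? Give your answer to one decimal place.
4.0%

For Y = 22X^2:
If X → X(1 + 0.02)
Then Y → Y · (1 + 0.02)^2
     = Y · 1.0404

Percentage change = ((1 + 0.02)^2 − 1) × 100% ≈ 4.0%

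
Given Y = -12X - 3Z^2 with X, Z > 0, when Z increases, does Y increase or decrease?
Y decreases

Taking the partial derivative:
∂Y/∂Z = -6Z

∂Y/∂Z = -6Z < 0 (assuming positive values)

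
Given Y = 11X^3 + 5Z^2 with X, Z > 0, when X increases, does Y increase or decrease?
Y increases

Taking the partial derivative:
∂Y/∂X = 33X^2

∂Y/∂X = 33X^2 > 0 (assuming positive values)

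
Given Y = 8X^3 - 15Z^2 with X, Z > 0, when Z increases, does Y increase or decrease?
Y decreases

Taking the partial derivative:
∂Y/∂Z = -30Z

∂Y/∂Z = -30Z < 0 (assuming positive values)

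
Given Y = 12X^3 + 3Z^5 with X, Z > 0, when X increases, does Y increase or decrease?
Y increases

Taking the partial derivative:
∂Y/∂X = 36X^2

∂Y/∂X = 36X^2 > 0 (assuming positive values)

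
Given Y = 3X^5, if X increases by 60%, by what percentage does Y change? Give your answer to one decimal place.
948.6%

For Y = 3X^5:
If X → X(1 + 0.6)
Then Y → Y · (1 + 0.6)^5
     ≈ Y · 10.4858

Percentage change = ((1 + 0.6)^5 − 1) × 100% ≈ 948.6%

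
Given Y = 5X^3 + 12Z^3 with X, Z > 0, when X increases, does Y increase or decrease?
Y increases

Taking the partial derivative:
∂Y/∂X = 15X^2

∂Y/∂X = 15X^2 > 0 (assuming positive values)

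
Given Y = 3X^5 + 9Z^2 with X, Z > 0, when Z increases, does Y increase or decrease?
Y increases

Taking the partial derivative:
∂Y/∂Z = 18Z

∂Y/∂Z = 18Z > 0 (assuming positive values)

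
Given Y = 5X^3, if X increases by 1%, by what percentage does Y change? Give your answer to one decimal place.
3.0%

For Y = 5X^3:
If X → X(1 + 0.01)
Then Y → Y · (1 + 0.01)^3
     ≈ Y · 1.0303

Percentage change = ((1 + 0.01)^3 − 1) × 100% ≈ 3.0%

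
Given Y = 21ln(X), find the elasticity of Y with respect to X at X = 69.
Elasticity = 1/ln(69) ≈ 0.2362

Elasticity = (dY/dX) · (X/Y)

dY/dX = 21/X
At X = 69: dY/dX = 7/23, Y = 21·ln(69)

Elasticity = (7/23) · (69 / (21·ln(69))) = 1/ln(69) ≈ 0.2362

Interpretation: for a small percentage change in X, the percentage change in Y is approximately 0.24 times as large.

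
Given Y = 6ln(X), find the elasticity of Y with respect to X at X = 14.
Elasticity = 1/ln(14) ≈ 0.3789

Elasticity = (dY/dX) · (X/Y)

dY/dX = 6/X
At X = 14: dY/dX = 3/7, Y = 6·ln(14)

Elasticity = (3/7) · (14 / (6·ln(14))) = 1/ln(14) ≈ 0.3789

Interpretation: for a small percentage change in X, the percentage change in Y is approximately 0.38 times as large.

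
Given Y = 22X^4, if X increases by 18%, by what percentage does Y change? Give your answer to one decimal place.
93.9%

For Y = 22X^4:
If X → X(1 + 0.18)
Then Y → Y · (1 + 0.18)^4
     ≈ Y · 1.9388

Percentage change = ((1 + 0.18)^4 − 1) × 100% ≈ 93.9%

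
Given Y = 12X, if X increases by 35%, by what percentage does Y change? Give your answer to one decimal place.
35.0%

For Y = 12X:
If X → X(1 + 0.35)
Then Y → Y · (1 + 0.35)^1
     = Y · 1.3500

Percentage change = ((1 + 0.35)^1 − 1) × 100% = 35.0%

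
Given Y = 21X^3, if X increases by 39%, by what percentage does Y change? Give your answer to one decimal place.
168.6%

For Y = 21X^3:
If X → X(1 + 0.39)
Then Y → Y · (1 + 0.39)^3
     ≈ Y · 2.6856

Percentage change = ((1 + 0.39)^3 − 1) × 100% ≈ 168.6%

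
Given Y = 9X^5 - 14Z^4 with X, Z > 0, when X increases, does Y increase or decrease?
Y increases

Taking the partial derivative:
∂Y/∂X = 45X^4

∂Y/∂X = 45X^4 > 0 (assuming positive values)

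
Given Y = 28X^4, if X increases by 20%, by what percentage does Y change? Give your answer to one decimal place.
107.4%

For Y = 28X^4:
If X → X(1 + 0.2)
Then Y → Y · (1 + 0.2)^4
     = Y · 2.0736

Percentage change = ((1 + 0.2)^4 − 1) × 100% ≈ 107.4%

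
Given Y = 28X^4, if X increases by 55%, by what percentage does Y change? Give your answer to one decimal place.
477.2%

For Y = 28X^4:
If X → X(1 + 0.55)
Then Y → Y · (1 + 0.55)^4
     ≈ Y · 5.7720

Percentage change = ((1 + 0.55)^4 − 1) × 100% ≈ 477.2%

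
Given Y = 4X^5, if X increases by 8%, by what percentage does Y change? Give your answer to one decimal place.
46.9%

For Y = 4X^5:
If X → X(1 + 0.08)
Then Y → Y · (1 + 0.08)^5
     ≈ Y · 1.4693

Percentage change = ((1 + 0.08)^5 − 1) × 100% ≈ 46.9%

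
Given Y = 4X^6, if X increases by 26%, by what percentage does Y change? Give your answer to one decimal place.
300.2%

For Y = 4X^6:
If X → X(1 + 0.26)
Then Y → Y · (1 + 0.26)^6
     ≈ Y · 4.0015

Percentage change = ((1 + 0.26)^6 − 1) × 100% ≈ 300.2%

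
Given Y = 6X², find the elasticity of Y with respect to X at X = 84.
Elasticity = 2

Elasticity = (dY/dX) · (X/Y)

dY/dX = 12·X
At X = 84: dY/dX = 1008, Y = 42336

Elasticity = 1008 · (84 / 42336) = 2

Interpretation: for a small percentage change in X, the percentage change in Y is approximately 2.00 times as large.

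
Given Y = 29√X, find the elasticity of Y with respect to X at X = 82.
Elasticity = 1/2

Elasticity = (dY/dX) · (X/Y)

dY/dX = 29/(2·√X)
At X = 82: dY/dX = 29·√82/164, Y = 29·√82

Elasticity = (29·√82/164) · (82 / (29·√82)) = 1/2

Interpretation: for a small percentage change in X, the percentage change in Y is approximately 0.50 times as large.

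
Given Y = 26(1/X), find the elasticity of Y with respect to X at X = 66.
Elasticity = -1

Elasticity = (dY/dX) · (X/Y)

dY/dX = -26/X²
At X = 66: dY/dX = -13/2178, Y = 13/33

Elasticity = (-13/2178) · (66 / (13/33)) = -1

Interpretation: for a small percentage change in X, the percentage change in Y is approximately -1.00 times as large.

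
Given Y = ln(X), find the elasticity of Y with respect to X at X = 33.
Elasticity = 1/ln(33) ≈ 0.2860

Elasticity = (dY/dX) · (X/Y)

dY/dX = 1/X
At X = 33: dY/dX = 1/33, Y = ln(33)

Elasticity = (1/33) · (33 / (ln(33))) = 1/ln(33) ≈ 0.2860

Interpretation: for a small percentage change in X, the percentage change in Y is approximately 0.29 times as large.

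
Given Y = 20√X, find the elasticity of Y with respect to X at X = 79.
Elasticity = 1/2

Elasticity = (dY/dX) · (X/Y)

dY/dX = 10/√X
At X = 79: dY/dX = 10·√79/79, Y = 20·√79

Elasticity = (10·√79/79) · (79 / (20·√79)) = 1/2

Interpretation: for a small percentage change in X, the percentage change in Y is approximately 0.50 times as large.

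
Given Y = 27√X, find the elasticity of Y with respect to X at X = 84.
Elasticity = 1/2

Elasticity = (dY/dX) · (X/Y)

dY/dX = 27/(2·√X)
At X = 84: dY/dX = 9·√21/28, Y = 54·√21

Elasticity = (9·√21/28) · (84 / (54·√21)) = 1/2

Interpretation: for a small percentage change in X, the percentage change in Y is approximately 0.50 times as large.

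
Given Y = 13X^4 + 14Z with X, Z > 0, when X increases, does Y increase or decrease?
Y increases

Taking the partial derivative:
∂Y/∂X = 52X^3

∂Y/∂X = 52X^3 > 0 (assuming positive values)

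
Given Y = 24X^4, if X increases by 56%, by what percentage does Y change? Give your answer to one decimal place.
492.2%

For Y = 24X^4:
If X → X(1 + 0.56)
Then Y → Y · (1 + 0.56)^4
     ≈ Y · 5.9224

Percentage change = ((1 + 0.56)^4 − 1) × 100% ≈ 492.2%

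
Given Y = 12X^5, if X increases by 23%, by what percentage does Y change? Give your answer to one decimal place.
181.5%

For Y = 12X^5:
If X → X(1 + 0.23)
Then Y → Y · (1 + 0.23)^5
     ≈ Y · 2.8153

Percentage change = ((1 + 0.23)^5 − 1) × 100% ≈ 181.5%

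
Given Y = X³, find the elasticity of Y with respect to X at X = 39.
Elasticity = 3

Elasticity = (dY/dX) · (X/Y)

dY/dX = 3·X²
At X = 39: dY/dX = 4563, Y = 59319

Elasticity = 4563 · (39 / 59319) = 3

Interpretation: for a small percentage change in X, the percentage change in Y is approximately 3.00 times as large.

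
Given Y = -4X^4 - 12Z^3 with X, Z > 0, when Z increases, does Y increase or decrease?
Y decreases

Taking the partial derivative:
∂Y/∂Z = -36Z^2

∂Y/∂Z = -36Z^2 < 0 (assuming positive values)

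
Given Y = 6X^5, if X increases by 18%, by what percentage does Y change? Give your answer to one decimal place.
128.8%

For Y = 6X^5:
If X → X(1 + 0.18)
Then Y → Y · (1 + 0.18)^5
     ≈ Y · 2.2878

Percentage change = ((1 + 0.18)^5 − 1) × 100% ≈ 128.8%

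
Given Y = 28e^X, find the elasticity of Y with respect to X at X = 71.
Elasticity = 71

Elasticity = (dY/dX) · (X/Y)

dY/dX = 28·e^X
At X = 71: dY/dX = 28·e^71, Y = 28·e^71

Elasticity = (28·e^71) · (71 / (28·e^71)) = 71

Interpretation: for a small percentage change in X, the percentage change in Y is approximately 71.00 times as large.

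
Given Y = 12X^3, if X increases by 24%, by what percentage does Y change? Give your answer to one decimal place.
90.7%

For Y = 12X^3:
If X → X(1 + 0.24)
Then Y → Y · (1 + 0.24)^3
     ≈ Y · 1.9066

Percentage change = ((1 + 0.24)^3 − 1) × 100% ≈ 90.7%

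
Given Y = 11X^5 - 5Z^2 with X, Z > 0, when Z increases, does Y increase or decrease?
Y decreases

Taking the partial derivative:
∂Y/∂Z = -10Z

∂Y/∂Z = -10Z < 0 (assuming positive values)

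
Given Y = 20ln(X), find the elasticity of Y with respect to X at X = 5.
Elasticity = 1/ln(5) ≈ 0.6213

Elasticity = (dY/dX) · (X/Y)

dY/dX = 20/X
At X = 5: dY/dX = 4, Y = 20·ln(5)

Elasticity = 4 · (5 / (20·ln(5))) = 1/ln(5) ≈ 0.6213

Interpretation: for a small percentage change in X, the percentage change in Y is approximately 0.62 times as large.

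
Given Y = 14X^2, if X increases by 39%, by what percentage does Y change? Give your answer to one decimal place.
93.2%

For Y = 14X^2:
If X → X(1 + 0.39)
Then Y → Y · (1 + 0.39)^2
     = Y · 1.9321

Percentage change = ((1 + 0.39)^2 − 1) × 100% ≈ 93.2%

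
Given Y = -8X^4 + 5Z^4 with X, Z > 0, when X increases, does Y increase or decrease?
Y decreases

Taking the partial derivative:
∂Y/∂X = -32X^3

∂Y/∂X = -32X^3 < 0 (assuming positive values)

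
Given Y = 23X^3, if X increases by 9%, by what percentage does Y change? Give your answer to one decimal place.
29.5%

For Y = 23X^3:
If X → X(1 + 0.09)
Then Y → Y · (1 + 0.09)^3
     ≈ Y · 1.2950

Percentage change = ((1 + 0.09)^3 − 1) × 100% ≈ 29.5%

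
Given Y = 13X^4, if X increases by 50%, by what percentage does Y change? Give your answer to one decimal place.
406.3%

For Y = 13X^4:
If X → X(1 + 0.5)
Then Y → Y · (1 + 0.5)^4
     = Y · 5.0625

Percentage change = ((1 + 0.5)^4 − 1) × 100% ≈ 406.3%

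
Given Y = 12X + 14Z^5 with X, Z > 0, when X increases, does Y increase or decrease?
Y increases

Taking the partial derivative:
∂Y/∂X = 12

∂Y/∂X = 12 > 0 (assuming positive values)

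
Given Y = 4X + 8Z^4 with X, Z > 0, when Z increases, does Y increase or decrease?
Y increases

Taking the partial derivative:
∂Y/∂Z = 32Z^3

∂Y/∂Z = 32Z^3 > 0 (assuming positive values)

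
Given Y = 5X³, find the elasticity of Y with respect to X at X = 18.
Elasticity = 3

Elasticity = (dY/dX) · (X/Y)

dY/dX = 15·X²
At X = 18: dY/dX = 4860, Y = 29160

Elasticity = 4860 · (18 / 29160) = 3

Interpretation: for a small percentage change in X, the percentage change in Y is approximately 3.00 times as large.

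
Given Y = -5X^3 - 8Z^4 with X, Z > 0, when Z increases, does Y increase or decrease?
Y decreases

Taking the partial derivative:
∂Y/∂Z = -32Z^3

∂Y/∂Z = -32Z^3 < 0 (assuming positive values)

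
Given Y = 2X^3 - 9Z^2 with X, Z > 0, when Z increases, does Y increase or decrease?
Y decreases

Taking the partial derivative:
∂Y/∂Z = -18Z

∂Y/∂Z = -18Z < 0 (assuming positive values)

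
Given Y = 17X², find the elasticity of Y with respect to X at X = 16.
Elasticity = 2

Elasticity = (dY/dX) · (X/Y)

dY/dX = 34·X
At X = 16: dY/dX = 544, Y = 4352

Elasticity = 544 · (16 / 4352) = 2

Interpretation: for a small percentage change in X, the percentage change in Y is approximately 2.00 times as large.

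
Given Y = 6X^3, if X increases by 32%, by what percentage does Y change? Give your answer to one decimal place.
130.0%

For Y = 6X^3:
If X → X(1 + 0.32)
Then Y → Y · (1 + 0.32)^3
     ≈ Y · 2.3000

Percentage change = ((1 + 0.32)^3 − 1) × 100% ≈ 130.0%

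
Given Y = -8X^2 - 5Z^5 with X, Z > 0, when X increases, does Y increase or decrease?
Y decreases

Taking the partial derivative:
∂Y/∂X = -16X

∂Y/∂X = -16X < 0 (assuming positive values)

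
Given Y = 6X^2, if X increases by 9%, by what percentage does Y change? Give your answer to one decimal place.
18.8%

For Y = 6X^2:
If X → X(1 + 0.09)
Then Y → Y · (1 + 0.09)^2
     = Y · 1.1881

Percentage change = ((1 + 0.09)^2 − 1) × 100% ≈ 18.8%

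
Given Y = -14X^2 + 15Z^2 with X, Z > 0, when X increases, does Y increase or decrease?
Y decreases

Taking the partial derivative:
∂Y/∂X = -28X

∂Y/∂X = -28X < 0 (assuming positive values)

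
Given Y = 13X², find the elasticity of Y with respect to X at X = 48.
Elasticity = 2

Elasticity = (dY/dX) · (X/Y)

dY/dX = 26·X
At X = 48: dY/dX = 1248, Y = 29952

Elasticity = 1248 · (48 / 29952) = 2

Interpretation: for a small percentage change in X, the percentage change in Y is approximately 2.00 times as large.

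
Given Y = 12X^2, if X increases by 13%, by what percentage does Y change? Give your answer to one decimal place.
27.7%

For Y = 12X^2:
If X → X(1 + 0.13)
Then Y → Y · (1 + 0.13)^2
     = Y · 1.2769

Percentage change = ((1 + 0.13)^2 − 1) × 100% ≈ 27.7%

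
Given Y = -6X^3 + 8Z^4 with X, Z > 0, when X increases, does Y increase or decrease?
Y decreases

Taking the partial derivative:
∂Y/∂X = -18X^2

∂Y/∂X = -18X^2 < 0 (assuming positive values)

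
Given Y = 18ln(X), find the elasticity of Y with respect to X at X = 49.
Elasticity = 1/ln(49) ≈ 0.2569

Elasticity = (dY/dX) · (X/Y)

dY/dX = 18/X
At X = 49: dY/dX = 18/49, Y = 18·ln(49)

Elasticity = (18/49) · (49 / (18·ln(49))) = 1/ln(49) ≈ 0.2569

Interpretation: for a small percentage change in X, the percentage change in Y is approximately 0.26 times as large.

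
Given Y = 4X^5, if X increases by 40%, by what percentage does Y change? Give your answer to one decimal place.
437.8%

For Y = 4X^5:
If X → X(1 + 0.4)
Then Y → Y · (1 + 0.4)^5
     ≈ Y · 5.3782

Percentage change = ((1 + 0.4)^5 − 1) × 100% ≈ 437.8%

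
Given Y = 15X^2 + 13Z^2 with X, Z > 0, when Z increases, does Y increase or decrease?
Y increases

Taking the partial derivative:
∂Y/∂Z = 26Z

∂Y/∂Z = 26Z > 0 (assuming positive values)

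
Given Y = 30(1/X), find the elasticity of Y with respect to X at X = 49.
Elasticity = -1

Elasticity = (dY/dX) · (X/Y)

dY/dX = -30/X²
At X = 49: dY/dX = -30/2401, Y = 30/49

Elasticity = (-30/2401) · (49 / (30/49)) = -1

Interpretation: for a small percentage change in X, the percentage change in Y is approximately -1.00 times as large.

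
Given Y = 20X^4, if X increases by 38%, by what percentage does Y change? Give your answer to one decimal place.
262.7%

For Y = 20X^4:
If X → X(1 + 0.38)
Then Y → Y · (1 + 0.38)^4
     ≈ Y · 3.6267

Percentage change = ((1 + 0.38)^4 − 1) × 100% ≈ 262.7%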